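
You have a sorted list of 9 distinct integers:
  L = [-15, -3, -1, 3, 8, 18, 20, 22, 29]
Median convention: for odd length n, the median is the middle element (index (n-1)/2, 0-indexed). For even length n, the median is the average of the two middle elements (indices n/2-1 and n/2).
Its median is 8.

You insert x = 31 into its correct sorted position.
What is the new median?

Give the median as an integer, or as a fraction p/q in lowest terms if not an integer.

Answer: 13

Derivation:
Old list (sorted, length 9): [-15, -3, -1, 3, 8, 18, 20, 22, 29]
Old median = 8
Insert x = 31
Old length odd (9). Middle was index 4 = 8.
New length even (10). New median = avg of two middle elements.
x = 31: 9 elements are < x, 0 elements are > x.
New sorted list: [-15, -3, -1, 3, 8, 18, 20, 22, 29, 31]
New median = 13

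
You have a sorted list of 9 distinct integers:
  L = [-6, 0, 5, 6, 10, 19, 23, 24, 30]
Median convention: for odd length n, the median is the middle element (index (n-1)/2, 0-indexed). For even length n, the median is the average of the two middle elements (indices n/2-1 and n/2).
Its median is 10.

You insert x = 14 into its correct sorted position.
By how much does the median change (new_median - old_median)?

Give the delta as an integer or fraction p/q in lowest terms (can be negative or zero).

Answer: 2

Derivation:
Old median = 10
After inserting x = 14: new sorted = [-6, 0, 5, 6, 10, 14, 19, 23, 24, 30]
New median = 12
Delta = 12 - 10 = 2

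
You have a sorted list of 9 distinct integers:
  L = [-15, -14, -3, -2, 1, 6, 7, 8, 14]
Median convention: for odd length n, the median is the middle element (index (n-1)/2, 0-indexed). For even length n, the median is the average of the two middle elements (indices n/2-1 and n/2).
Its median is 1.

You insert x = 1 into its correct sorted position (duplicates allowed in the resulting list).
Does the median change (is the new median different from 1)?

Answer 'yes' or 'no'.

Old median = 1
Insert x = 1
New median = 1
Changed? no

Answer: no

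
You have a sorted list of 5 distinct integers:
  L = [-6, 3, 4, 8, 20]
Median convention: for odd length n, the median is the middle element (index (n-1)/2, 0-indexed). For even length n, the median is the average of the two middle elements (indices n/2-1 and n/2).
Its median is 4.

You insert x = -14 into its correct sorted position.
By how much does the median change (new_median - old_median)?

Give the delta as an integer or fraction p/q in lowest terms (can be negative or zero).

Answer: -1/2

Derivation:
Old median = 4
After inserting x = -14: new sorted = [-14, -6, 3, 4, 8, 20]
New median = 7/2
Delta = 7/2 - 4 = -1/2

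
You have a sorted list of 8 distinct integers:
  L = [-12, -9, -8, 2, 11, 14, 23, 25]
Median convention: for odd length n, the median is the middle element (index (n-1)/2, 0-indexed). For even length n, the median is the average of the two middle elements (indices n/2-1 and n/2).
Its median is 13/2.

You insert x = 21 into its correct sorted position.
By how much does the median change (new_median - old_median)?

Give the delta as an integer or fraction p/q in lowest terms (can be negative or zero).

Old median = 13/2
After inserting x = 21: new sorted = [-12, -9, -8, 2, 11, 14, 21, 23, 25]
New median = 11
Delta = 11 - 13/2 = 9/2

Answer: 9/2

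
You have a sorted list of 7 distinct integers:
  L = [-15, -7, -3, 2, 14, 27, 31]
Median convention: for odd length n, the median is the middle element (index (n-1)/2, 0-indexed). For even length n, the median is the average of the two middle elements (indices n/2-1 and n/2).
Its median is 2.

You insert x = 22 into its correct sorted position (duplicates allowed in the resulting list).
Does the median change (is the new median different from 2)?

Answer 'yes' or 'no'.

Old median = 2
Insert x = 22
New median = 8
Changed? yes

Answer: yes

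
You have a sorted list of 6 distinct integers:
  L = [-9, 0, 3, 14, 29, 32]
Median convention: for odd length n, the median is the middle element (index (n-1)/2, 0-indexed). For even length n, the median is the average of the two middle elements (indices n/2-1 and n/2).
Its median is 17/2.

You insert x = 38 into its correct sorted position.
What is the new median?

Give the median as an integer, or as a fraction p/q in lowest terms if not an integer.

Old list (sorted, length 6): [-9, 0, 3, 14, 29, 32]
Old median = 17/2
Insert x = 38
Old length even (6). Middle pair: indices 2,3 = 3,14.
New length odd (7). New median = single middle element.
x = 38: 6 elements are < x, 0 elements are > x.
New sorted list: [-9, 0, 3, 14, 29, 32, 38]
New median = 14

Answer: 14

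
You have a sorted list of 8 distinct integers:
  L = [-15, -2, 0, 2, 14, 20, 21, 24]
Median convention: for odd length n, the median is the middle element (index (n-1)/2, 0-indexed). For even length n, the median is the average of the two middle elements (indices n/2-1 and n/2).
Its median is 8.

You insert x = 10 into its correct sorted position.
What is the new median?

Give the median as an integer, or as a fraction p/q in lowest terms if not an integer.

Answer: 10

Derivation:
Old list (sorted, length 8): [-15, -2, 0, 2, 14, 20, 21, 24]
Old median = 8
Insert x = 10
Old length even (8). Middle pair: indices 3,4 = 2,14.
New length odd (9). New median = single middle element.
x = 10: 4 elements are < x, 4 elements are > x.
New sorted list: [-15, -2, 0, 2, 10, 14, 20, 21, 24]
New median = 10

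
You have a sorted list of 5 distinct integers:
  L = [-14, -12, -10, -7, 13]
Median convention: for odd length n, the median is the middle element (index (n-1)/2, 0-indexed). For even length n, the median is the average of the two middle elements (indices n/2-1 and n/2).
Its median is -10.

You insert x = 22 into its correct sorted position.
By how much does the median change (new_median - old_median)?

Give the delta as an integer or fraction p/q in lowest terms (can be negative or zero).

Old median = -10
After inserting x = 22: new sorted = [-14, -12, -10, -7, 13, 22]
New median = -17/2
Delta = -17/2 - -10 = 3/2

Answer: 3/2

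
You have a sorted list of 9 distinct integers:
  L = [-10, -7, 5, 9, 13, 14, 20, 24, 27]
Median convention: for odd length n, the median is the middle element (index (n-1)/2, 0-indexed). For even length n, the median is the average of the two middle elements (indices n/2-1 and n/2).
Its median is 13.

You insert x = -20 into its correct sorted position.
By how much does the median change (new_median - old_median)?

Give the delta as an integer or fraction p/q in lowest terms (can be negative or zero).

Old median = 13
After inserting x = -20: new sorted = [-20, -10, -7, 5, 9, 13, 14, 20, 24, 27]
New median = 11
Delta = 11 - 13 = -2

Answer: -2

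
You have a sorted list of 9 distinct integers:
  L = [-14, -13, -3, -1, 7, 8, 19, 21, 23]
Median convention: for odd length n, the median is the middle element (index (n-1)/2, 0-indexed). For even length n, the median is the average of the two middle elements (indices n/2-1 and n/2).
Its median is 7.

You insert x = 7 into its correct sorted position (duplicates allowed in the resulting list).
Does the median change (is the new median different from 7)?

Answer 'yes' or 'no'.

Old median = 7
Insert x = 7
New median = 7
Changed? no

Answer: no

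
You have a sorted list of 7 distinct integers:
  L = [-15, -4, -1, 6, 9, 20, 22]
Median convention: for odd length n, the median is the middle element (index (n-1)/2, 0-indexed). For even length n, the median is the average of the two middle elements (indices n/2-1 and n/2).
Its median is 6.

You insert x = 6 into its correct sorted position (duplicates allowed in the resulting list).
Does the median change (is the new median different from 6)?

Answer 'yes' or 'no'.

Answer: no

Derivation:
Old median = 6
Insert x = 6
New median = 6
Changed? no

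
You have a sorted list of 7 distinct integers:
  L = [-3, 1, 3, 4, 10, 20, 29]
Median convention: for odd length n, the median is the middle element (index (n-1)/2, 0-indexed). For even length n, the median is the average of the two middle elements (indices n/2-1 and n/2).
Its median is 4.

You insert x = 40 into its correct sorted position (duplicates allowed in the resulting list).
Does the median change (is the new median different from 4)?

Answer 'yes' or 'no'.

Old median = 4
Insert x = 40
New median = 7
Changed? yes

Answer: yes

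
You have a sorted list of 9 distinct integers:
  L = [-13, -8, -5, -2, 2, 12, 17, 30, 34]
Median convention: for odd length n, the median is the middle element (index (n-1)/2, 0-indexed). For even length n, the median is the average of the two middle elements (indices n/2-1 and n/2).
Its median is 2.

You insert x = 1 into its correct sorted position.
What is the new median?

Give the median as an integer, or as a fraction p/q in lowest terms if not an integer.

Old list (sorted, length 9): [-13, -8, -5, -2, 2, 12, 17, 30, 34]
Old median = 2
Insert x = 1
Old length odd (9). Middle was index 4 = 2.
New length even (10). New median = avg of two middle elements.
x = 1: 4 elements are < x, 5 elements are > x.
New sorted list: [-13, -8, -5, -2, 1, 2, 12, 17, 30, 34]
New median = 3/2

Answer: 3/2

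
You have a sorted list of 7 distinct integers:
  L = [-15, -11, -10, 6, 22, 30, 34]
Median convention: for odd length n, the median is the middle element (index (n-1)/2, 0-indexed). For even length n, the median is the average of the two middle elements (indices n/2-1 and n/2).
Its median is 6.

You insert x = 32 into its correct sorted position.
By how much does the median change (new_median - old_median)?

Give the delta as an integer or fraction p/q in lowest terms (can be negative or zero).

Old median = 6
After inserting x = 32: new sorted = [-15, -11, -10, 6, 22, 30, 32, 34]
New median = 14
Delta = 14 - 6 = 8

Answer: 8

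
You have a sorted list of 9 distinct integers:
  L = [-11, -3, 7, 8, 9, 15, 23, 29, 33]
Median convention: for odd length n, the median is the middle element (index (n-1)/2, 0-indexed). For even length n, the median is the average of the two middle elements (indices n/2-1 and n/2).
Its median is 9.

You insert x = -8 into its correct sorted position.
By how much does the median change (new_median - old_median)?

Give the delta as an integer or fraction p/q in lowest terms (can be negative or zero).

Old median = 9
After inserting x = -8: new sorted = [-11, -8, -3, 7, 8, 9, 15, 23, 29, 33]
New median = 17/2
Delta = 17/2 - 9 = -1/2

Answer: -1/2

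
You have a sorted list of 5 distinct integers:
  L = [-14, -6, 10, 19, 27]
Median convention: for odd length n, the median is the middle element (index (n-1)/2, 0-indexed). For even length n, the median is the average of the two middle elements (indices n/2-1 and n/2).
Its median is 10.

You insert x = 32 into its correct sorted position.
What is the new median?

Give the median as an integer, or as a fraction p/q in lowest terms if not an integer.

Old list (sorted, length 5): [-14, -6, 10, 19, 27]
Old median = 10
Insert x = 32
Old length odd (5). Middle was index 2 = 10.
New length even (6). New median = avg of two middle elements.
x = 32: 5 elements are < x, 0 elements are > x.
New sorted list: [-14, -6, 10, 19, 27, 32]
New median = 29/2

Answer: 29/2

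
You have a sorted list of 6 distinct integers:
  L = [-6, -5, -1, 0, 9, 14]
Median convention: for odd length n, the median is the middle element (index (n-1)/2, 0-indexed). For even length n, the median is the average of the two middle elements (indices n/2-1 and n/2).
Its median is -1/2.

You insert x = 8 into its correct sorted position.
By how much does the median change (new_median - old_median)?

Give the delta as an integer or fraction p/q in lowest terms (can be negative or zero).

Old median = -1/2
After inserting x = 8: new sorted = [-6, -5, -1, 0, 8, 9, 14]
New median = 0
Delta = 0 - -1/2 = 1/2

Answer: 1/2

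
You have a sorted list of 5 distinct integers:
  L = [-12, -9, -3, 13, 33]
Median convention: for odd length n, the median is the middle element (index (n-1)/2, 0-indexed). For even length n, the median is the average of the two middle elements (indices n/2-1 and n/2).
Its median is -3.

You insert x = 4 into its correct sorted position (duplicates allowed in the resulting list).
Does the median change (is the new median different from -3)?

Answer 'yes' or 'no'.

Answer: yes

Derivation:
Old median = -3
Insert x = 4
New median = 1/2
Changed? yes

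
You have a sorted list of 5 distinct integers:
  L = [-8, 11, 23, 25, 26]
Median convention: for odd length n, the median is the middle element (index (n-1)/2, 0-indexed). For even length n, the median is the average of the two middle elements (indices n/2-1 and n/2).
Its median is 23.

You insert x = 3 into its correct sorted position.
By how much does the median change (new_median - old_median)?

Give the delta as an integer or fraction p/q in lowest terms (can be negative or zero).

Old median = 23
After inserting x = 3: new sorted = [-8, 3, 11, 23, 25, 26]
New median = 17
Delta = 17 - 23 = -6

Answer: -6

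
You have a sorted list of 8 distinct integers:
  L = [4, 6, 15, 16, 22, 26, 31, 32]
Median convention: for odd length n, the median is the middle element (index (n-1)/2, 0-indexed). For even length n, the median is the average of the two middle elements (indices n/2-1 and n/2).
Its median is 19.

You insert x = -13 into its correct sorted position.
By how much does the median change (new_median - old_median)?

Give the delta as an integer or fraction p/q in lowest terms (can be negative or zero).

Old median = 19
After inserting x = -13: new sorted = [-13, 4, 6, 15, 16, 22, 26, 31, 32]
New median = 16
Delta = 16 - 19 = -3

Answer: -3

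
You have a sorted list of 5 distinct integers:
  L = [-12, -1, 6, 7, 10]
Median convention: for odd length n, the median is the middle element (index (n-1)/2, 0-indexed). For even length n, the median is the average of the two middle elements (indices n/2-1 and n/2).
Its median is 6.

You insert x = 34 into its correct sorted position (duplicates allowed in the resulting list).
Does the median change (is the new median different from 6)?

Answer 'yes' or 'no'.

Answer: yes

Derivation:
Old median = 6
Insert x = 34
New median = 13/2
Changed? yes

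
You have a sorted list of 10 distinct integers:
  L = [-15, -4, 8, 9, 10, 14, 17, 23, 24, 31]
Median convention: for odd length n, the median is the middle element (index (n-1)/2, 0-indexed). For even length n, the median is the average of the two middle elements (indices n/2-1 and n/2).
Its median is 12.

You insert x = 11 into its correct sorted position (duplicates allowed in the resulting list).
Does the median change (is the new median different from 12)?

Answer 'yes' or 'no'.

Answer: yes

Derivation:
Old median = 12
Insert x = 11
New median = 11
Changed? yes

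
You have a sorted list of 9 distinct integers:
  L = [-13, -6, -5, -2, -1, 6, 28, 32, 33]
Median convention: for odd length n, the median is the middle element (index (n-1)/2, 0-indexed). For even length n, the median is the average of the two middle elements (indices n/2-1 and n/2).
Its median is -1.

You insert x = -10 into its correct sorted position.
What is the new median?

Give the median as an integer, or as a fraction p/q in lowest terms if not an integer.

Old list (sorted, length 9): [-13, -6, -5, -2, -1, 6, 28, 32, 33]
Old median = -1
Insert x = -10
Old length odd (9). Middle was index 4 = -1.
New length even (10). New median = avg of two middle elements.
x = -10: 1 elements are < x, 8 elements are > x.
New sorted list: [-13, -10, -6, -5, -2, -1, 6, 28, 32, 33]
New median = -3/2

Answer: -3/2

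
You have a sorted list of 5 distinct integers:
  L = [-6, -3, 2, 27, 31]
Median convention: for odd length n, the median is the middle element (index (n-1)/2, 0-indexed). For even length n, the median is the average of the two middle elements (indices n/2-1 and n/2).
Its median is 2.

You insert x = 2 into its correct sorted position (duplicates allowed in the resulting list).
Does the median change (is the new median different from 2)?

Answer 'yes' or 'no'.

Old median = 2
Insert x = 2
New median = 2
Changed? no

Answer: no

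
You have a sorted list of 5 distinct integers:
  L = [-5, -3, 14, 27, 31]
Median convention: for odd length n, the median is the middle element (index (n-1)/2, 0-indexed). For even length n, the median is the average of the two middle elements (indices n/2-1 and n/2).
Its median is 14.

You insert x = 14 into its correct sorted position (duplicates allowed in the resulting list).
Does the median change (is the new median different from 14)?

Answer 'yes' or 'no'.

Answer: no

Derivation:
Old median = 14
Insert x = 14
New median = 14
Changed? no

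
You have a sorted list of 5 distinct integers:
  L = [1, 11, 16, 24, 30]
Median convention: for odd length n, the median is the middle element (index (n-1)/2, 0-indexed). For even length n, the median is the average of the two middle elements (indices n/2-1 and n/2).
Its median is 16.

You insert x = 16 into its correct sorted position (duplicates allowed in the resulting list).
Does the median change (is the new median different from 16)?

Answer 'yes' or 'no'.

Old median = 16
Insert x = 16
New median = 16
Changed? no

Answer: no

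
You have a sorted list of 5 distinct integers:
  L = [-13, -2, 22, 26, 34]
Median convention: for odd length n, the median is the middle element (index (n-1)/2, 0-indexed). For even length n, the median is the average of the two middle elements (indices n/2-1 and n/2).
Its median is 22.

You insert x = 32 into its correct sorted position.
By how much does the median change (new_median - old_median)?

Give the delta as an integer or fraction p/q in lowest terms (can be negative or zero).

Answer: 2

Derivation:
Old median = 22
After inserting x = 32: new sorted = [-13, -2, 22, 26, 32, 34]
New median = 24
Delta = 24 - 22 = 2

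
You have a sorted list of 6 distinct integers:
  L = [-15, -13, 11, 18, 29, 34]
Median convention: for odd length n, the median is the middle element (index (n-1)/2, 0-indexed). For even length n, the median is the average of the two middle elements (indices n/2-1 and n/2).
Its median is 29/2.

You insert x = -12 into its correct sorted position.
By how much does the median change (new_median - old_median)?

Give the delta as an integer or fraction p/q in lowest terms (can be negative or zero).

Answer: -7/2

Derivation:
Old median = 29/2
After inserting x = -12: new sorted = [-15, -13, -12, 11, 18, 29, 34]
New median = 11
Delta = 11 - 29/2 = -7/2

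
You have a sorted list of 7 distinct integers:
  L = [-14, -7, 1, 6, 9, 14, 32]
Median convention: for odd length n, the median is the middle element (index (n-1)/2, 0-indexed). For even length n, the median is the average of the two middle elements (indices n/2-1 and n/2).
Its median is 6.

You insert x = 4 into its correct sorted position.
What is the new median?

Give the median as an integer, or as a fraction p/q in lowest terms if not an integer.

Answer: 5

Derivation:
Old list (sorted, length 7): [-14, -7, 1, 6, 9, 14, 32]
Old median = 6
Insert x = 4
Old length odd (7). Middle was index 3 = 6.
New length even (8). New median = avg of two middle elements.
x = 4: 3 elements are < x, 4 elements are > x.
New sorted list: [-14, -7, 1, 4, 6, 9, 14, 32]
New median = 5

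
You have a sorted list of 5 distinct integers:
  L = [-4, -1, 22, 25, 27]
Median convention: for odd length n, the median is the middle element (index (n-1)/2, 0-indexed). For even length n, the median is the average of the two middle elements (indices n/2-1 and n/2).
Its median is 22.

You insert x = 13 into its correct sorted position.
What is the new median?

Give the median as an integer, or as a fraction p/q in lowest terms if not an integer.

Old list (sorted, length 5): [-4, -1, 22, 25, 27]
Old median = 22
Insert x = 13
Old length odd (5). Middle was index 2 = 22.
New length even (6). New median = avg of two middle elements.
x = 13: 2 elements are < x, 3 elements are > x.
New sorted list: [-4, -1, 13, 22, 25, 27]
New median = 35/2

Answer: 35/2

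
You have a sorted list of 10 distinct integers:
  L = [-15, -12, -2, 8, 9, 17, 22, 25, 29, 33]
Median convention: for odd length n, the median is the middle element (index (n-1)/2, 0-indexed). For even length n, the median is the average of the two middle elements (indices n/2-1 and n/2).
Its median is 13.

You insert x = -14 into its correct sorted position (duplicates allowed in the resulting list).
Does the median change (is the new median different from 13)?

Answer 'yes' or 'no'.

Answer: yes

Derivation:
Old median = 13
Insert x = -14
New median = 9
Changed? yes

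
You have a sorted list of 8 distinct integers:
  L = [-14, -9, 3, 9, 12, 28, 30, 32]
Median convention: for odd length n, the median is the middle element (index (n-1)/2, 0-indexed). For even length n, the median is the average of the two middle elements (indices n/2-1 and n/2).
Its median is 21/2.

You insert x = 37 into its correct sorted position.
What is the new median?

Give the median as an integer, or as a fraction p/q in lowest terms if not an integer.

Old list (sorted, length 8): [-14, -9, 3, 9, 12, 28, 30, 32]
Old median = 21/2
Insert x = 37
Old length even (8). Middle pair: indices 3,4 = 9,12.
New length odd (9). New median = single middle element.
x = 37: 8 elements are < x, 0 elements are > x.
New sorted list: [-14, -9, 3, 9, 12, 28, 30, 32, 37]
New median = 12

Answer: 12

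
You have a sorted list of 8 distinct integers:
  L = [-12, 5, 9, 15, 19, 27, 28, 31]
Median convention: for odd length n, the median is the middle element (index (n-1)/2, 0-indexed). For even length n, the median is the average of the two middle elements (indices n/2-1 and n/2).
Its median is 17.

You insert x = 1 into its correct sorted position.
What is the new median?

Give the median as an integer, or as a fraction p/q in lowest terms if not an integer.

Answer: 15

Derivation:
Old list (sorted, length 8): [-12, 5, 9, 15, 19, 27, 28, 31]
Old median = 17
Insert x = 1
Old length even (8). Middle pair: indices 3,4 = 15,19.
New length odd (9). New median = single middle element.
x = 1: 1 elements are < x, 7 elements are > x.
New sorted list: [-12, 1, 5, 9, 15, 19, 27, 28, 31]
New median = 15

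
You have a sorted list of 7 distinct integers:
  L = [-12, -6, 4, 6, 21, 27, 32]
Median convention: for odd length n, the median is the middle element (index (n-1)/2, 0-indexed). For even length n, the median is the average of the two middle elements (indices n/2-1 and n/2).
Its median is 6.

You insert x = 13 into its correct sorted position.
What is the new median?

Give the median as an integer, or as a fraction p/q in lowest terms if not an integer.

Old list (sorted, length 7): [-12, -6, 4, 6, 21, 27, 32]
Old median = 6
Insert x = 13
Old length odd (7). Middle was index 3 = 6.
New length even (8). New median = avg of two middle elements.
x = 13: 4 elements are < x, 3 elements are > x.
New sorted list: [-12, -6, 4, 6, 13, 21, 27, 32]
New median = 19/2

Answer: 19/2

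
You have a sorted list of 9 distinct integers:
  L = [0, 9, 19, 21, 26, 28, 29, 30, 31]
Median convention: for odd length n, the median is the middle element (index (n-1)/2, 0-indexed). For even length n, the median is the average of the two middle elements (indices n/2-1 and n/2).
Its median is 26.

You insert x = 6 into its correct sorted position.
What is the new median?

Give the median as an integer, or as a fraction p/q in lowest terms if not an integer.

Answer: 47/2

Derivation:
Old list (sorted, length 9): [0, 9, 19, 21, 26, 28, 29, 30, 31]
Old median = 26
Insert x = 6
Old length odd (9). Middle was index 4 = 26.
New length even (10). New median = avg of two middle elements.
x = 6: 1 elements are < x, 8 elements are > x.
New sorted list: [0, 6, 9, 19, 21, 26, 28, 29, 30, 31]
New median = 47/2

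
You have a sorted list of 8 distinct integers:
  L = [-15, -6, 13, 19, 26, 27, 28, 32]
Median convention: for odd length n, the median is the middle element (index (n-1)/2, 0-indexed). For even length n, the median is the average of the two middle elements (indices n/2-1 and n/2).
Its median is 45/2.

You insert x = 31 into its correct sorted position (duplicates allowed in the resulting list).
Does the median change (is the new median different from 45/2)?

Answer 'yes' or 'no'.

Old median = 45/2
Insert x = 31
New median = 26
Changed? yes

Answer: yes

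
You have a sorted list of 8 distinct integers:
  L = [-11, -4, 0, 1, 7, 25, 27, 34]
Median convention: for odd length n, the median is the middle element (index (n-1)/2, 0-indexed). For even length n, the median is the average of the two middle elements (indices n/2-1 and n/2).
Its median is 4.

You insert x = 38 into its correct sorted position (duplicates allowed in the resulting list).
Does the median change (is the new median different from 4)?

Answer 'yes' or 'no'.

Old median = 4
Insert x = 38
New median = 7
Changed? yes

Answer: yes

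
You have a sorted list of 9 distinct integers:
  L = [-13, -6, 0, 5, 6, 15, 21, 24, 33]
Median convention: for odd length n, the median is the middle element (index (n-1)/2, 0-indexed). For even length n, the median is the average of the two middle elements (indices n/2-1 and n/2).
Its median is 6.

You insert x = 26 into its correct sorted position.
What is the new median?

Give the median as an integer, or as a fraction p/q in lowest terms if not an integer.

Old list (sorted, length 9): [-13, -6, 0, 5, 6, 15, 21, 24, 33]
Old median = 6
Insert x = 26
Old length odd (9). Middle was index 4 = 6.
New length even (10). New median = avg of two middle elements.
x = 26: 8 elements are < x, 1 elements are > x.
New sorted list: [-13, -6, 0, 5, 6, 15, 21, 24, 26, 33]
New median = 21/2

Answer: 21/2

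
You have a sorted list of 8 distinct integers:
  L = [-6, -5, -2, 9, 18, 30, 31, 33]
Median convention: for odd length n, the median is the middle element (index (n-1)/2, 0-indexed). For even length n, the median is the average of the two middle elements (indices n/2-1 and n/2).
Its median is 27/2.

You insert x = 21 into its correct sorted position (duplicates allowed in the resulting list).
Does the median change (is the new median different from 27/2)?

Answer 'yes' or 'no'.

Answer: yes

Derivation:
Old median = 27/2
Insert x = 21
New median = 18
Changed? yes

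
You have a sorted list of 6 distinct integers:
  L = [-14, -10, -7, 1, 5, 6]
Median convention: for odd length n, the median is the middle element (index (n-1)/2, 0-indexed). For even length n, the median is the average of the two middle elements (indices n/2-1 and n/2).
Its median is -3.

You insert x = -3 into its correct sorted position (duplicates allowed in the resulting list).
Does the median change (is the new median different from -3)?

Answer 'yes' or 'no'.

Old median = -3
Insert x = -3
New median = -3
Changed? no

Answer: no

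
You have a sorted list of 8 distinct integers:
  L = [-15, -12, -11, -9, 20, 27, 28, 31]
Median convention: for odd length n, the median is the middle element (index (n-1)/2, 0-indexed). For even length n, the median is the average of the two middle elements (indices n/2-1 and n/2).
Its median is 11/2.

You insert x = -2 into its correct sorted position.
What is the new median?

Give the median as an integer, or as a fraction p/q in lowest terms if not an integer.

Answer: -2

Derivation:
Old list (sorted, length 8): [-15, -12, -11, -9, 20, 27, 28, 31]
Old median = 11/2
Insert x = -2
Old length even (8). Middle pair: indices 3,4 = -9,20.
New length odd (9). New median = single middle element.
x = -2: 4 elements are < x, 4 elements are > x.
New sorted list: [-15, -12, -11, -9, -2, 20, 27, 28, 31]
New median = -2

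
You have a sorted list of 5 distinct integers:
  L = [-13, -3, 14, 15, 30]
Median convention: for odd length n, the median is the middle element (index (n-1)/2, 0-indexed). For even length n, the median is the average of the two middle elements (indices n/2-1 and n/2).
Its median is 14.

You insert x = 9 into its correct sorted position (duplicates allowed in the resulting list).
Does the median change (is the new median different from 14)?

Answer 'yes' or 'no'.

Old median = 14
Insert x = 9
New median = 23/2
Changed? yes

Answer: yes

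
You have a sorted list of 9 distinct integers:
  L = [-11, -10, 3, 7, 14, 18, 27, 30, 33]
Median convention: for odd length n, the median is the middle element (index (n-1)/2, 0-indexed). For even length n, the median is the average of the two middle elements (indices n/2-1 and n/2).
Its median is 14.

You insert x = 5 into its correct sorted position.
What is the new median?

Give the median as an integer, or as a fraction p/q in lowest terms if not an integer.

Old list (sorted, length 9): [-11, -10, 3, 7, 14, 18, 27, 30, 33]
Old median = 14
Insert x = 5
Old length odd (9). Middle was index 4 = 14.
New length even (10). New median = avg of two middle elements.
x = 5: 3 elements are < x, 6 elements are > x.
New sorted list: [-11, -10, 3, 5, 7, 14, 18, 27, 30, 33]
New median = 21/2

Answer: 21/2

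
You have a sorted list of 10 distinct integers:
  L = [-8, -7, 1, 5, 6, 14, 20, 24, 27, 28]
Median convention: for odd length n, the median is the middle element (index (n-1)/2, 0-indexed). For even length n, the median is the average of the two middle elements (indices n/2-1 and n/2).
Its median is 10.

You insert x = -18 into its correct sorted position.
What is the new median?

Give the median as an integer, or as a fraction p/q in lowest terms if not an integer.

Answer: 6

Derivation:
Old list (sorted, length 10): [-8, -7, 1, 5, 6, 14, 20, 24, 27, 28]
Old median = 10
Insert x = -18
Old length even (10). Middle pair: indices 4,5 = 6,14.
New length odd (11). New median = single middle element.
x = -18: 0 elements are < x, 10 elements are > x.
New sorted list: [-18, -8, -7, 1, 5, 6, 14, 20, 24, 27, 28]
New median = 6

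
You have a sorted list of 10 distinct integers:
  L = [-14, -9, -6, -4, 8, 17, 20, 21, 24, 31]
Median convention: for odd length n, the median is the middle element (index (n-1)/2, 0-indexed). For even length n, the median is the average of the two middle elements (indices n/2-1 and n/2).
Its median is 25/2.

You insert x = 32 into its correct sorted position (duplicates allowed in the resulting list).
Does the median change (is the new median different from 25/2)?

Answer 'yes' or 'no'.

Old median = 25/2
Insert x = 32
New median = 17
Changed? yes

Answer: yes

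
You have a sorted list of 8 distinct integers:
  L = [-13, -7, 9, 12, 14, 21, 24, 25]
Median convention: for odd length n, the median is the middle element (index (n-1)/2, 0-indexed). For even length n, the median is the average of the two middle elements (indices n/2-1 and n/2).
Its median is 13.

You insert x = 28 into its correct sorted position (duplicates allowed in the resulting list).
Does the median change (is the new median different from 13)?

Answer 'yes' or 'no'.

Old median = 13
Insert x = 28
New median = 14
Changed? yes

Answer: yes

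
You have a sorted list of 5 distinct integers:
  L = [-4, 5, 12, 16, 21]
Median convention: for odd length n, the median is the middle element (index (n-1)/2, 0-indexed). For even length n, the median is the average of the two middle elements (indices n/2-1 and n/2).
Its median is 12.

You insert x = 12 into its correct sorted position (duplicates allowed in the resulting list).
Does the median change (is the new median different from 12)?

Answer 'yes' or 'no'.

Old median = 12
Insert x = 12
New median = 12
Changed? no

Answer: no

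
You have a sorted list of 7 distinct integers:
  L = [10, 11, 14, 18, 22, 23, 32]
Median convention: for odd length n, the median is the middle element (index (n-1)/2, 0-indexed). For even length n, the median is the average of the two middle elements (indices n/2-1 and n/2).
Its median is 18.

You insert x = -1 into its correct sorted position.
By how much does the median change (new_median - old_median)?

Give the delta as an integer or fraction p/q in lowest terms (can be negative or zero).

Answer: -2

Derivation:
Old median = 18
After inserting x = -1: new sorted = [-1, 10, 11, 14, 18, 22, 23, 32]
New median = 16
Delta = 16 - 18 = -2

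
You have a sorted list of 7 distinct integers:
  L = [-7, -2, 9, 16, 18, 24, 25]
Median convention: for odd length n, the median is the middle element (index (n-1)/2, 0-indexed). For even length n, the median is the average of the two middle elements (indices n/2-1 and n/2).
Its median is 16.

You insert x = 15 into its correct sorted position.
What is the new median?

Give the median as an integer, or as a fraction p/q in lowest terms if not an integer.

Answer: 31/2

Derivation:
Old list (sorted, length 7): [-7, -2, 9, 16, 18, 24, 25]
Old median = 16
Insert x = 15
Old length odd (7). Middle was index 3 = 16.
New length even (8). New median = avg of two middle elements.
x = 15: 3 elements are < x, 4 elements are > x.
New sorted list: [-7, -2, 9, 15, 16, 18, 24, 25]
New median = 31/2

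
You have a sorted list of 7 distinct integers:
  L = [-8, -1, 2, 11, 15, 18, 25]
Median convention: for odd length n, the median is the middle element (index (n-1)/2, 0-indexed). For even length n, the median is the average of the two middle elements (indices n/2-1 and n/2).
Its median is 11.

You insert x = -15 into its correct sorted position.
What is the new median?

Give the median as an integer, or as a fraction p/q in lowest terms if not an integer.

Answer: 13/2

Derivation:
Old list (sorted, length 7): [-8, -1, 2, 11, 15, 18, 25]
Old median = 11
Insert x = -15
Old length odd (7). Middle was index 3 = 11.
New length even (8). New median = avg of two middle elements.
x = -15: 0 elements are < x, 7 elements are > x.
New sorted list: [-15, -8, -1, 2, 11, 15, 18, 25]
New median = 13/2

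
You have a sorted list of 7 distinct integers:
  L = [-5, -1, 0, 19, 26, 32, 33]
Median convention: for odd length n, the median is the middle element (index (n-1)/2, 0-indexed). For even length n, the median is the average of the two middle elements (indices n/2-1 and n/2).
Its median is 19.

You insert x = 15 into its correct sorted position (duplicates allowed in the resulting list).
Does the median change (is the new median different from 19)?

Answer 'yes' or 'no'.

Answer: yes

Derivation:
Old median = 19
Insert x = 15
New median = 17
Changed? yes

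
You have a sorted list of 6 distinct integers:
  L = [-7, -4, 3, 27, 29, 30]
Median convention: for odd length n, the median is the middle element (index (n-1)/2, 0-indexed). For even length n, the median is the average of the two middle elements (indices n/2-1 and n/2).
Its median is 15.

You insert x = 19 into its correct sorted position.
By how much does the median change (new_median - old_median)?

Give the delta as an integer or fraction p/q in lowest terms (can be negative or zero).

Old median = 15
After inserting x = 19: new sorted = [-7, -4, 3, 19, 27, 29, 30]
New median = 19
Delta = 19 - 15 = 4

Answer: 4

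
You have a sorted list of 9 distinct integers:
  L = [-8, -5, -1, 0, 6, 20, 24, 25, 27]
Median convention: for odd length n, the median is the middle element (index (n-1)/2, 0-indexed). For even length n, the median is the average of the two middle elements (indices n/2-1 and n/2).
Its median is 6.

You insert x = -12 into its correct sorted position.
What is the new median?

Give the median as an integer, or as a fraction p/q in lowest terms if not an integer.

Answer: 3

Derivation:
Old list (sorted, length 9): [-8, -5, -1, 0, 6, 20, 24, 25, 27]
Old median = 6
Insert x = -12
Old length odd (9). Middle was index 4 = 6.
New length even (10). New median = avg of two middle elements.
x = -12: 0 elements are < x, 9 elements are > x.
New sorted list: [-12, -8, -5, -1, 0, 6, 20, 24, 25, 27]
New median = 3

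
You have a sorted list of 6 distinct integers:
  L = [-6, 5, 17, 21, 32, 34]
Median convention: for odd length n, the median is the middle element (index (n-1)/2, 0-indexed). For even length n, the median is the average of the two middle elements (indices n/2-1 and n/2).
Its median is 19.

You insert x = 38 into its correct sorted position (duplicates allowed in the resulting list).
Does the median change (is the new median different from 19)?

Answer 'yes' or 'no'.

Old median = 19
Insert x = 38
New median = 21
Changed? yes

Answer: yes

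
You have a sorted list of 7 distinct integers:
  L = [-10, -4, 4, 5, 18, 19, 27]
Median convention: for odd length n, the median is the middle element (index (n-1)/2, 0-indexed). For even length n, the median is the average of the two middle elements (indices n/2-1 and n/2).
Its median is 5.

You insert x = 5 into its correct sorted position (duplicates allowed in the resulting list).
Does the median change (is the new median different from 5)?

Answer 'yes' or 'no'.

Answer: no

Derivation:
Old median = 5
Insert x = 5
New median = 5
Changed? no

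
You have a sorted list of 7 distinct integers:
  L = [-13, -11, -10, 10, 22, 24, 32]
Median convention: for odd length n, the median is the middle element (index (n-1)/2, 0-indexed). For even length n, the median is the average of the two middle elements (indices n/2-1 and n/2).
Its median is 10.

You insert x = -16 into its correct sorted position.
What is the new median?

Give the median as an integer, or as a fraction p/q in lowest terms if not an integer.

Answer: 0

Derivation:
Old list (sorted, length 7): [-13, -11, -10, 10, 22, 24, 32]
Old median = 10
Insert x = -16
Old length odd (7). Middle was index 3 = 10.
New length even (8). New median = avg of two middle elements.
x = -16: 0 elements are < x, 7 elements are > x.
New sorted list: [-16, -13, -11, -10, 10, 22, 24, 32]
New median = 0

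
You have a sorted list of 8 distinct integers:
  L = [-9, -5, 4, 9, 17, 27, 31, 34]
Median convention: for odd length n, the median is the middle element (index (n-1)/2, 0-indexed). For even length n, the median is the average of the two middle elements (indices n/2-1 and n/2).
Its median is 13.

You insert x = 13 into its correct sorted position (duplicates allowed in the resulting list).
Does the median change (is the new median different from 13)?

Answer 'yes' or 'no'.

Answer: no

Derivation:
Old median = 13
Insert x = 13
New median = 13
Changed? no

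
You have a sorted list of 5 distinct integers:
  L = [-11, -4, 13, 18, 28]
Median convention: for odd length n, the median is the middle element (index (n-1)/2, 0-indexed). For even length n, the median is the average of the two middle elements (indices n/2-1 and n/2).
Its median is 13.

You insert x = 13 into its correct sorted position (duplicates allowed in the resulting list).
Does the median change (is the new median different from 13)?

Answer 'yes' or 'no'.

Answer: no

Derivation:
Old median = 13
Insert x = 13
New median = 13
Changed? no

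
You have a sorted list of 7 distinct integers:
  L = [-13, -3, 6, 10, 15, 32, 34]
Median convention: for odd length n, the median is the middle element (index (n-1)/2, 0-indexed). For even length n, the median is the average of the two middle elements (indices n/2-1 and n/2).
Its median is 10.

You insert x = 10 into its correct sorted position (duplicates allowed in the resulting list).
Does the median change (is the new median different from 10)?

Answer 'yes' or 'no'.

Answer: no

Derivation:
Old median = 10
Insert x = 10
New median = 10
Changed? no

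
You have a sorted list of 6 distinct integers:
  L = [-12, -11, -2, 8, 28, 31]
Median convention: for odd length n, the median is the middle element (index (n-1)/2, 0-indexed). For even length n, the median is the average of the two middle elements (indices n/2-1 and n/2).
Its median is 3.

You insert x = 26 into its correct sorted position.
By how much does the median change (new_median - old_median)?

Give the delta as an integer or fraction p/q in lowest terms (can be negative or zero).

Old median = 3
After inserting x = 26: new sorted = [-12, -11, -2, 8, 26, 28, 31]
New median = 8
Delta = 8 - 3 = 5

Answer: 5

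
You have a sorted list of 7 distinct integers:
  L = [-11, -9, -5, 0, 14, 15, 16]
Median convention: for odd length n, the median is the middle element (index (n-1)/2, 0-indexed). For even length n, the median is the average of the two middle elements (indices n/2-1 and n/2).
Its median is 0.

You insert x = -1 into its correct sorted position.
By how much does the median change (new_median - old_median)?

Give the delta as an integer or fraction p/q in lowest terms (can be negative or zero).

Old median = 0
After inserting x = -1: new sorted = [-11, -9, -5, -1, 0, 14, 15, 16]
New median = -1/2
Delta = -1/2 - 0 = -1/2

Answer: -1/2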